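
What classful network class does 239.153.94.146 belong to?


First octet: 239
Binary: 11101111
1110xxxx -> Class D (224-239)
Class D (multicast), default mask N/A


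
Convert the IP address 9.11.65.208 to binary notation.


9 = 00001001
11 = 00001011
65 = 01000001
208 = 11010000
Binary: 00001001.00001011.01000001.11010000


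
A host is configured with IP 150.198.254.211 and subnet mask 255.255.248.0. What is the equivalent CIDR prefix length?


Binary: 11111111.11111111.11111000.00000000
Count leading 1s
Prefix: /21


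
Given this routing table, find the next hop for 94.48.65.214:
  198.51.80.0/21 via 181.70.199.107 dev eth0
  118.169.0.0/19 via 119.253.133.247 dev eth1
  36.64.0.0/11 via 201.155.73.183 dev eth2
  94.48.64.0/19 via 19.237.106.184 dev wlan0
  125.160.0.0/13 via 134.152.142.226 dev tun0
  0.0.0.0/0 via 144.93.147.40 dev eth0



Longest prefix match for 94.48.65.214:
  /21 198.51.80.0: no
  /19 118.169.0.0: no
  /11 36.64.0.0: no
  /19 94.48.64.0: MATCH
  /13 125.160.0.0: no
  /0 0.0.0.0: MATCH
Selected: next-hop 19.237.106.184 via wlan0 (matched /19)


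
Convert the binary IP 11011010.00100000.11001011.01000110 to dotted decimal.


11011010 = 218
00100000 = 32
11001011 = 203
01000110 = 70
IP: 218.32.203.70


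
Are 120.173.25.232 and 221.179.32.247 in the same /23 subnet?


Mask: 255.255.254.0
120.173.25.232 AND mask = 120.173.24.0
221.179.32.247 AND mask = 221.179.32.0
No, different subnets (120.173.24.0 vs 221.179.32.0)


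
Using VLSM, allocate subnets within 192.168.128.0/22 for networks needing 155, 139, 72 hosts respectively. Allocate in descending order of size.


155 hosts -> /24 (254 usable): 192.168.128.0/24
139 hosts -> /24 (254 usable): 192.168.129.0/24
72 hosts -> /25 (126 usable): 192.168.130.0/25
Allocation: 192.168.128.0/24 (155 hosts, 254 usable); 192.168.129.0/24 (139 hosts, 254 usable); 192.168.130.0/25 (72 hosts, 126 usable)


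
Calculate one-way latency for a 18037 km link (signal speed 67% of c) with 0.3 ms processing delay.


Speed = 0.67 * 3e5 km/s = 201000 km/s
Propagation delay = 18037 / 201000 = 0.0897 s = 89.7363 ms
Processing delay = 0.3 ms
Total one-way latency = 90.0363 ms


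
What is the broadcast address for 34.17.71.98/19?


Network: 34.17.64.0/19
Host bits = 13
Set all host bits to 1:
Broadcast: 34.17.95.255


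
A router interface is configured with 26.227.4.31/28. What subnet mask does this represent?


/28 means 28 network bits, 4 host bits
Binary: 11111111111111111111111111110000
Mask: 255.255.255.240


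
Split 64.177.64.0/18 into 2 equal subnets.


New prefix = 18 + 1 = 19
Each subnet has 8192 addresses
  64.177.64.0/19
  64.177.96.0/19
Subnets: 64.177.64.0/19, 64.177.96.0/19


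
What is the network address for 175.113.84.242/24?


IP:   10101111.01110001.01010100.11110010
Mask: 11111111.11111111.11111111.00000000
AND operation:
Net:  10101111.01110001.01010100.00000000
Network: 175.113.84.0/24


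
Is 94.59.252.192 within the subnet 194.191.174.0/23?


Subnet network: 194.191.174.0
Test IP AND mask: 94.59.252.0
No, 94.59.252.192 is not in 194.191.174.0/23


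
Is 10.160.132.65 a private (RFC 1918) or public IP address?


RFC 1918 private ranges:
  10.0.0.0/8 (10.0.0.0 - 10.255.255.255)
  172.16.0.0/12 (172.16.0.0 - 172.31.255.255)
  192.168.0.0/16 (192.168.0.0 - 192.168.255.255)
Private (in 10.0.0.0/8)


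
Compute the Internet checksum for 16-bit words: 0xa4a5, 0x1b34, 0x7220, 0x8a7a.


Sum all words (with carry folding):
+ 0xa4a5 = 0xa4a5
+ 0x1b34 = 0xbfd9
+ 0x7220 = 0x31fa
+ 0x8a7a = 0xbc74
One's complement: ~0xbc74
Checksum = 0x438b


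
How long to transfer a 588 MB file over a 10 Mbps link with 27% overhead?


Effective throughput = 10 * (1 - 27/100) = 7.3 Mbps
File size in Mb = 588 * 8 = 4704 Mb
Time = 4704 / 7.3
Time = 644.3836 seconds


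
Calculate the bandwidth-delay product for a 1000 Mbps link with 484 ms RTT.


BDP = bandwidth * RTT
= 1000 Mbps * 484 ms
= 1000 * 1e6 * 484 / 1000 bits
= 484000000 bits
= 60500000 bytes
= 59082.0312 KB
BDP = 484000000 bits (60500000 bytes)


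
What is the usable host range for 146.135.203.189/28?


Network: 146.135.203.176
Broadcast: 146.135.203.191
First usable = network + 1
Last usable = broadcast - 1
Range: 146.135.203.177 to 146.135.203.190


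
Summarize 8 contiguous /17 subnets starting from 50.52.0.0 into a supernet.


Original prefix: /17
Number of subnets: 8 = 2^3
New prefix = 17 - 3 = 14
Supernet: 50.52.0.0/14


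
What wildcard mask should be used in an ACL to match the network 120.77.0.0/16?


Subnet mask: 255.255.0.0
Wildcard = 255.255.255.255 - subnet mask
255 - 255 = 0
255 - 255 = 0
255 - 0 = 255
255 - 0 = 255
Wildcard: 0.0.255.255


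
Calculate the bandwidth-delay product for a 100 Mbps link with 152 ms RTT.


BDP = bandwidth * RTT
= 100 Mbps * 152 ms
= 100 * 1e6 * 152 / 1000 bits
= 15200000 bits
= 1900000 bytes
= 1855.4688 KB
BDP = 15200000 bits (1900000 bytes)


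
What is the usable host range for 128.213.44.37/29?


Network: 128.213.44.32
Broadcast: 128.213.44.39
First usable = network + 1
Last usable = broadcast - 1
Range: 128.213.44.33 to 128.213.44.38


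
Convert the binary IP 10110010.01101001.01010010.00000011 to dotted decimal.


10110010 = 178
01101001 = 105
01010010 = 82
00000011 = 3
IP: 178.105.82.3


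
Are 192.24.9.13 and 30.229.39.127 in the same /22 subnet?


Mask: 255.255.252.0
192.24.9.13 AND mask = 192.24.8.0
30.229.39.127 AND mask = 30.229.36.0
No, different subnets (192.24.8.0 vs 30.229.36.0)


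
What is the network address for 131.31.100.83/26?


IP:   10000011.00011111.01100100.01010011
Mask: 11111111.11111111.11111111.11000000
AND operation:
Net:  10000011.00011111.01100100.01000000
Network: 131.31.100.64/26


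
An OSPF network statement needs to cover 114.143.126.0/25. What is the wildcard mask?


Subnet mask: 255.255.255.128
Wildcard = 255.255.255.255 - subnet mask
255 - 255 = 0
255 - 255 = 0
255 - 255 = 0
255 - 128 = 127
Wildcard: 0.0.0.127


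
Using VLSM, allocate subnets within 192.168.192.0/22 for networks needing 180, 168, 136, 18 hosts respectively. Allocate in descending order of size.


180 hosts -> /24 (254 usable): 192.168.192.0/24
168 hosts -> /24 (254 usable): 192.168.193.0/24
136 hosts -> /24 (254 usable): 192.168.194.0/24
18 hosts -> /27 (30 usable): 192.168.195.0/27
Allocation: 192.168.192.0/24 (180 hosts, 254 usable); 192.168.193.0/24 (168 hosts, 254 usable); 192.168.194.0/24 (136 hosts, 254 usable); 192.168.195.0/27 (18 hosts, 30 usable)


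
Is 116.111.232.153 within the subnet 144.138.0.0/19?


Subnet network: 144.138.0.0
Test IP AND mask: 116.111.224.0
No, 116.111.232.153 is not in 144.138.0.0/19


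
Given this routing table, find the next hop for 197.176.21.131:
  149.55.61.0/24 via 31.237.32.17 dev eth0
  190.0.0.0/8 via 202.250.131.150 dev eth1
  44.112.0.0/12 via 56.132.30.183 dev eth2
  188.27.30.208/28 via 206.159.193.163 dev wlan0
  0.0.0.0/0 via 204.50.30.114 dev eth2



Longest prefix match for 197.176.21.131:
  /24 149.55.61.0: no
  /8 190.0.0.0: no
  /12 44.112.0.0: no
  /28 188.27.30.208: no
  /0 0.0.0.0: MATCH
Selected: next-hop 204.50.30.114 via eth2 (matched /0)


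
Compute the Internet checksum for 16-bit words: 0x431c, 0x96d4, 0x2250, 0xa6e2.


Sum all words (with carry folding):
+ 0x431c = 0x431c
+ 0x96d4 = 0xd9f0
+ 0x2250 = 0xfc40
+ 0xa6e2 = 0xa323
One's complement: ~0xa323
Checksum = 0x5cdc


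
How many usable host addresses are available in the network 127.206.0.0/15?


Host bits = 32 - 15 = 17
Total addresses = 2^17 = 131072
Usable = total - 2 (network and broadcast)
Usable hosts: 131070


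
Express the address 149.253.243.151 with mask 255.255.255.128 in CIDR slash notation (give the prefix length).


Binary: 11111111.11111111.11111111.10000000
Count leading 1s
Prefix: /25


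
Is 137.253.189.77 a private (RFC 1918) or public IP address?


RFC 1918 private ranges:
  10.0.0.0/8 (10.0.0.0 - 10.255.255.255)
  172.16.0.0/12 (172.16.0.0 - 172.31.255.255)
  192.168.0.0/16 (192.168.0.0 - 192.168.255.255)
Public (not in any RFC 1918 range)


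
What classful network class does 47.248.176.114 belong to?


First octet: 47
Binary: 00101111
0xxxxxxx -> Class A (1-126)
Class A, default mask 255.0.0.0 (/8)


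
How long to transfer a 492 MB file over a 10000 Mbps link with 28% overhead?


Effective throughput = 10000 * (1 - 28/100) = 7200 Mbps
File size in Mb = 492 * 8 = 3936 Mb
Time = 3936 / 7200
Time = 0.5467 seconds


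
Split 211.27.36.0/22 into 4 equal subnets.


New prefix = 22 + 2 = 24
Each subnet has 256 addresses
  211.27.36.0/24
  211.27.37.0/24
  211.27.38.0/24
  211.27.39.0/24
Subnets: 211.27.36.0/24, 211.27.37.0/24, 211.27.38.0/24, 211.27.39.0/24


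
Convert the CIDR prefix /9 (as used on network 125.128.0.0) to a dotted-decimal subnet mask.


/9 means 9 network bits, 23 host bits
Binary: 11111111100000000000000000000000
Mask: 255.128.0.0


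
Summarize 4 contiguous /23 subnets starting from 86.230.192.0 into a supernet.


Original prefix: /23
Number of subnets: 4 = 2^2
New prefix = 23 - 2 = 21
Supernet: 86.230.192.0/21


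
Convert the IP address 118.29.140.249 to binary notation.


118 = 01110110
29 = 00011101
140 = 10001100
249 = 11111001
Binary: 01110110.00011101.10001100.11111001


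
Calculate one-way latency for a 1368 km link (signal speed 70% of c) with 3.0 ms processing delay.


Speed = 0.7 * 3e5 km/s = 210000 km/s
Propagation delay = 1368 / 210000 = 0.0065 s = 6.5143 ms
Processing delay = 3.0 ms
Total one-way latency = 9.5143 ms


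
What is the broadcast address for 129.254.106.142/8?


Network: 129.0.0.0/8
Host bits = 24
Set all host bits to 1:
Broadcast: 129.255.255.255


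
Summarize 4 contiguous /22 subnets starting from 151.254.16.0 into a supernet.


Original prefix: /22
Number of subnets: 4 = 2^2
New prefix = 22 - 2 = 20
Supernet: 151.254.16.0/20


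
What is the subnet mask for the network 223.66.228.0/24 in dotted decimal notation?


/24 means 24 network bits, 8 host bits
Binary: 11111111111111111111111100000000
Mask: 255.255.255.0


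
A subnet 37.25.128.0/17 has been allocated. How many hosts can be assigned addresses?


Host bits = 32 - 17 = 15
Total addresses = 2^15 = 32768
Usable = total - 2 (network and broadcast)
Usable hosts: 32766


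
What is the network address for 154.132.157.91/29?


IP:   10011010.10000100.10011101.01011011
Mask: 11111111.11111111.11111111.11111000
AND operation:
Net:  10011010.10000100.10011101.01011000
Network: 154.132.157.88/29


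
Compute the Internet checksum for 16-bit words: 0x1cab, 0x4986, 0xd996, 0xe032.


Sum all words (with carry folding):
+ 0x1cab = 0x1cab
+ 0x4986 = 0x6631
+ 0xd996 = 0x3fc8
+ 0xe032 = 0x1ffb
One's complement: ~0x1ffb
Checksum = 0xe004


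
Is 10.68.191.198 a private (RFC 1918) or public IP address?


RFC 1918 private ranges:
  10.0.0.0/8 (10.0.0.0 - 10.255.255.255)
  172.16.0.0/12 (172.16.0.0 - 172.31.255.255)
  192.168.0.0/16 (192.168.0.0 - 192.168.255.255)
Private (in 10.0.0.0/8)


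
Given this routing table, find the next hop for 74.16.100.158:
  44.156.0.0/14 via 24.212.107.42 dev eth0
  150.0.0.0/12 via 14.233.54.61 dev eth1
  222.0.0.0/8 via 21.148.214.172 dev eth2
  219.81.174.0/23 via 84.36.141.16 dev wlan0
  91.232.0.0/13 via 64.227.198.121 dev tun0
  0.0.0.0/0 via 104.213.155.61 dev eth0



Longest prefix match for 74.16.100.158:
  /14 44.156.0.0: no
  /12 150.0.0.0: no
  /8 222.0.0.0: no
  /23 219.81.174.0: no
  /13 91.232.0.0: no
  /0 0.0.0.0: MATCH
Selected: next-hop 104.213.155.61 via eth0 (matched /0)


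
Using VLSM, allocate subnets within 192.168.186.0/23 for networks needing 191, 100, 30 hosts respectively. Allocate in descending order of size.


191 hosts -> /24 (254 usable): 192.168.186.0/24
100 hosts -> /25 (126 usable): 192.168.187.0/25
30 hosts -> /27 (30 usable): 192.168.187.128/27
Allocation: 192.168.186.0/24 (191 hosts, 254 usable); 192.168.187.0/25 (100 hosts, 126 usable); 192.168.187.128/27 (30 hosts, 30 usable)


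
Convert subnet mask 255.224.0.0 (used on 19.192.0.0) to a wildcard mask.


Subnet mask: 255.224.0.0
Wildcard = 255.255.255.255 - subnet mask
255 - 255 = 0
255 - 224 = 31
255 - 0 = 255
255 - 0 = 255
Wildcard: 0.31.255.255


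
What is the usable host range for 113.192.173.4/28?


Network: 113.192.173.0
Broadcast: 113.192.173.15
First usable = network + 1
Last usable = broadcast - 1
Range: 113.192.173.1 to 113.192.173.14


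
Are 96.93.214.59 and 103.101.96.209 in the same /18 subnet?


Mask: 255.255.192.0
96.93.214.59 AND mask = 96.93.192.0
103.101.96.209 AND mask = 103.101.64.0
No, different subnets (96.93.192.0 vs 103.101.64.0)


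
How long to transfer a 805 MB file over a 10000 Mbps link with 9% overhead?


Effective throughput = 10000 * (1 - 9/100) = 9100 Mbps
File size in Mb = 805 * 8 = 6440 Mb
Time = 6440 / 9100
Time = 0.7077 seconds


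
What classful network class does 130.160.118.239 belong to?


First octet: 130
Binary: 10000010
10xxxxxx -> Class B (128-191)
Class B, default mask 255.255.0.0 (/16)


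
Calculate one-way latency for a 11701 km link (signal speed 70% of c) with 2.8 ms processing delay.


Speed = 0.7 * 3e5 km/s = 210000 km/s
Propagation delay = 11701 / 210000 = 0.0557 s = 55.719 ms
Processing delay = 2.8 ms
Total one-way latency = 58.519 ms


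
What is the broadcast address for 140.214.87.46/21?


Network: 140.214.80.0/21
Host bits = 11
Set all host bits to 1:
Broadcast: 140.214.87.255


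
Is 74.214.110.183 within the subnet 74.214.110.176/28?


Subnet network: 74.214.110.176
Test IP AND mask: 74.214.110.176
Yes, 74.214.110.183 is in 74.214.110.176/28


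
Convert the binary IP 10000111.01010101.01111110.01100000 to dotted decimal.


10000111 = 135
01010101 = 85
01111110 = 126
01100000 = 96
IP: 135.85.126.96


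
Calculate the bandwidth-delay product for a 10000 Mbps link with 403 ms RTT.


BDP = bandwidth * RTT
= 10000 Mbps * 403 ms
= 10000 * 1e6 * 403 / 1000 bits
= 4030000000 bits
= 503750000 bytes
= 491943.3594 KB
BDP = 4030000000 bits (503750000 bytes)


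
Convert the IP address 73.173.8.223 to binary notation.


73 = 01001001
173 = 10101101
8 = 00001000
223 = 11011111
Binary: 01001001.10101101.00001000.11011111


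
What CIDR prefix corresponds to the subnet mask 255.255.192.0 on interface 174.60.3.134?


Binary: 11111111.11111111.11000000.00000000
Count leading 1s
Prefix: /18


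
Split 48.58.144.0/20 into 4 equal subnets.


New prefix = 20 + 2 = 22
Each subnet has 1024 addresses
  48.58.144.0/22
  48.58.148.0/22
  48.58.152.0/22
  48.58.156.0/22
Subnets: 48.58.144.0/22, 48.58.148.0/22, 48.58.152.0/22, 48.58.156.0/22


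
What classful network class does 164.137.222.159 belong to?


First octet: 164
Binary: 10100100
10xxxxxx -> Class B (128-191)
Class B, default mask 255.255.0.0 (/16)


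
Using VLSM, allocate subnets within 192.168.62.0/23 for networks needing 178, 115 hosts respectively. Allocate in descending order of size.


178 hosts -> /24 (254 usable): 192.168.62.0/24
115 hosts -> /25 (126 usable): 192.168.63.0/25
Allocation: 192.168.62.0/24 (178 hosts, 254 usable); 192.168.63.0/25 (115 hosts, 126 usable)


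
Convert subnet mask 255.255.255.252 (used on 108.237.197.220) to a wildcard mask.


Subnet mask: 255.255.255.252
Wildcard = 255.255.255.255 - subnet mask
255 - 255 = 0
255 - 255 = 0
255 - 255 = 0
255 - 252 = 3
Wildcard: 0.0.0.3


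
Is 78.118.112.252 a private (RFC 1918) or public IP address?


RFC 1918 private ranges:
  10.0.0.0/8 (10.0.0.0 - 10.255.255.255)
  172.16.0.0/12 (172.16.0.0 - 172.31.255.255)
  192.168.0.0/16 (192.168.0.0 - 192.168.255.255)
Public (not in any RFC 1918 range)


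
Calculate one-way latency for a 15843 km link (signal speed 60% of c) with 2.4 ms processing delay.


Speed = 0.6 * 3e5 km/s = 180000 km/s
Propagation delay = 15843 / 180000 = 0.088 s = 88.0167 ms
Processing delay = 2.4 ms
Total one-way latency = 90.4167 ms


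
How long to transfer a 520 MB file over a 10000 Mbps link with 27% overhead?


Effective throughput = 10000 * (1 - 27/100) = 7300 Mbps
File size in Mb = 520 * 8 = 4160 Mb
Time = 4160 / 7300
Time = 0.5699 seconds


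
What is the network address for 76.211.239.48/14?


IP:   01001100.11010011.11101111.00110000
Mask: 11111111.11111100.00000000.00000000
AND operation:
Net:  01001100.11010000.00000000.00000000
Network: 76.208.0.0/14


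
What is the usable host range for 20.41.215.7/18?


Network: 20.41.192.0
Broadcast: 20.41.255.255
First usable = network + 1
Last usable = broadcast - 1
Range: 20.41.192.1 to 20.41.255.254


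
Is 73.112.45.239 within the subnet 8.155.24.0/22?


Subnet network: 8.155.24.0
Test IP AND mask: 73.112.44.0
No, 73.112.45.239 is not in 8.155.24.0/22


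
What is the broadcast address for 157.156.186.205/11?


Network: 157.128.0.0/11
Host bits = 21
Set all host bits to 1:
Broadcast: 157.159.255.255


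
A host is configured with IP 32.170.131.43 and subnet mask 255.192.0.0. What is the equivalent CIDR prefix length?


Binary: 11111111.11000000.00000000.00000000
Count leading 1s
Prefix: /10


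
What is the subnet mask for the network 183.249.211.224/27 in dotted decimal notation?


/27 means 27 network bits, 5 host bits
Binary: 11111111111111111111111111100000
Mask: 255.255.255.224


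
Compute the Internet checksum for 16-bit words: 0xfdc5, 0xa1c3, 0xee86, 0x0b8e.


Sum all words (with carry folding):
+ 0xfdc5 = 0xfdc5
+ 0xa1c3 = 0x9f89
+ 0xee86 = 0x8e10
+ 0x0b8e = 0x999e
One's complement: ~0x999e
Checksum = 0x6661


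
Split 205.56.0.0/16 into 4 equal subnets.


New prefix = 16 + 2 = 18
Each subnet has 16384 addresses
  205.56.0.0/18
  205.56.64.0/18
  205.56.128.0/18
  205.56.192.0/18
Subnets: 205.56.0.0/18, 205.56.64.0/18, 205.56.128.0/18, 205.56.192.0/18


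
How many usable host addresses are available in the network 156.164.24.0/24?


Host bits = 32 - 24 = 8
Total addresses = 2^8 = 256
Usable = total - 2 (network and broadcast)
Usable hosts: 254


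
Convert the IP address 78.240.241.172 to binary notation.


78 = 01001110
240 = 11110000
241 = 11110001
172 = 10101100
Binary: 01001110.11110000.11110001.10101100


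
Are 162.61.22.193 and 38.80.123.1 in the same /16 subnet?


Mask: 255.255.0.0
162.61.22.193 AND mask = 162.61.0.0
38.80.123.1 AND mask = 38.80.0.0
No, different subnets (162.61.0.0 vs 38.80.0.0)


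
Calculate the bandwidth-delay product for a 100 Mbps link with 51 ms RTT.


BDP = bandwidth * RTT
= 100 Mbps * 51 ms
= 100 * 1e6 * 51 / 1000 bits
= 5100000 bits
= 637500 bytes
= 622.5586 KB
BDP = 5100000 bits (637500 bytes)


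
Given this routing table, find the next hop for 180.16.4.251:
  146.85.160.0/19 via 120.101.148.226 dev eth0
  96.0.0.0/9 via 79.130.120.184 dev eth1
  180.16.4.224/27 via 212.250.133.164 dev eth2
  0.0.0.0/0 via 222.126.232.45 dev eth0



Longest prefix match for 180.16.4.251:
  /19 146.85.160.0: no
  /9 96.0.0.0: no
  /27 180.16.4.224: MATCH
  /0 0.0.0.0: MATCH
Selected: next-hop 212.250.133.164 via eth2 (matched /27)


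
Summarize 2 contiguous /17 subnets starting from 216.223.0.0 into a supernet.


Original prefix: /17
Number of subnets: 2 = 2^1
New prefix = 17 - 1 = 16
Supernet: 216.223.0.0/16


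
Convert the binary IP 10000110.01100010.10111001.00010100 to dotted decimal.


10000110 = 134
01100010 = 98
10111001 = 185
00010100 = 20
IP: 134.98.185.20


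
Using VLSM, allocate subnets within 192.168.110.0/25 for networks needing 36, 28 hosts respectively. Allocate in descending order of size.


36 hosts -> /26 (62 usable): 192.168.110.0/26
28 hosts -> /27 (30 usable): 192.168.110.64/27
Allocation: 192.168.110.0/26 (36 hosts, 62 usable); 192.168.110.64/27 (28 hosts, 30 usable)


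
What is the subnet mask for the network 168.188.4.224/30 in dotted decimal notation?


/30 means 30 network bits, 2 host bits
Binary: 11111111111111111111111111111100
Mask: 255.255.255.252


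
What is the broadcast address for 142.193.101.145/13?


Network: 142.192.0.0/13
Host bits = 19
Set all host bits to 1:
Broadcast: 142.199.255.255


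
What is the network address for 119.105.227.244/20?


IP:   01110111.01101001.11100011.11110100
Mask: 11111111.11111111.11110000.00000000
AND operation:
Net:  01110111.01101001.11100000.00000000
Network: 119.105.224.0/20


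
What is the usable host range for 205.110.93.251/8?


Network: 205.0.0.0
Broadcast: 205.255.255.255
First usable = network + 1
Last usable = broadcast - 1
Range: 205.0.0.1 to 205.255.255.254


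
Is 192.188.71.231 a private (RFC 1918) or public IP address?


RFC 1918 private ranges:
  10.0.0.0/8 (10.0.0.0 - 10.255.255.255)
  172.16.0.0/12 (172.16.0.0 - 172.31.255.255)
  192.168.0.0/16 (192.168.0.0 - 192.168.255.255)
Public (not in any RFC 1918 range)


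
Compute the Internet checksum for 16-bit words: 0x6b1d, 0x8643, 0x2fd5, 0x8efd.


Sum all words (with carry folding):
+ 0x6b1d = 0x6b1d
+ 0x8643 = 0xf160
+ 0x2fd5 = 0x2136
+ 0x8efd = 0xb033
One's complement: ~0xb033
Checksum = 0x4fcc


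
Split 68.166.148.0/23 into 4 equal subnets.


New prefix = 23 + 2 = 25
Each subnet has 128 addresses
  68.166.148.0/25
  68.166.148.128/25
  68.166.149.0/25
  68.166.149.128/25
Subnets: 68.166.148.0/25, 68.166.148.128/25, 68.166.149.0/25, 68.166.149.128/25


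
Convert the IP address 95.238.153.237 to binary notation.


95 = 01011111
238 = 11101110
153 = 10011001
237 = 11101101
Binary: 01011111.11101110.10011001.11101101


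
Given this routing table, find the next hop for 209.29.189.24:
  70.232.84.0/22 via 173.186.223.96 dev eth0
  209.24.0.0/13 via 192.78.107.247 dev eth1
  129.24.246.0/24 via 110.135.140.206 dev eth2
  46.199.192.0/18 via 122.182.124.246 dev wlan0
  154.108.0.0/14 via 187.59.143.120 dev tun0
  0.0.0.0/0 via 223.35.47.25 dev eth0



Longest prefix match for 209.29.189.24:
  /22 70.232.84.0: no
  /13 209.24.0.0: MATCH
  /24 129.24.246.0: no
  /18 46.199.192.0: no
  /14 154.108.0.0: no
  /0 0.0.0.0: MATCH
Selected: next-hop 192.78.107.247 via eth1 (matched /13)


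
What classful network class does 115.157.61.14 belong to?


First octet: 115
Binary: 01110011
0xxxxxxx -> Class A (1-126)
Class A, default mask 255.0.0.0 (/8)


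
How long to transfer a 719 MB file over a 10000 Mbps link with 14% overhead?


Effective throughput = 10000 * (1 - 14/100) = 8600 Mbps
File size in Mb = 719 * 8 = 5752 Mb
Time = 5752 / 8600
Time = 0.6688 seconds


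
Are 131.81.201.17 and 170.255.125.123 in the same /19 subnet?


Mask: 255.255.224.0
131.81.201.17 AND mask = 131.81.192.0
170.255.125.123 AND mask = 170.255.96.0
No, different subnets (131.81.192.0 vs 170.255.96.0)


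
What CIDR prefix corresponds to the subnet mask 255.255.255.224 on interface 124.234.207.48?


Binary: 11111111.11111111.11111111.11100000
Count leading 1s
Prefix: /27


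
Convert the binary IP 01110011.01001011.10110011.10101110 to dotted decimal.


01110011 = 115
01001011 = 75
10110011 = 179
10101110 = 174
IP: 115.75.179.174


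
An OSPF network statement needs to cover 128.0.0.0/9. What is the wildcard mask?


Subnet mask: 255.128.0.0
Wildcard = 255.255.255.255 - subnet mask
255 - 255 = 0
255 - 128 = 127
255 - 0 = 255
255 - 0 = 255
Wildcard: 0.127.255.255


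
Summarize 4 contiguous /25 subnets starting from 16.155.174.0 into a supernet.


Original prefix: /25
Number of subnets: 4 = 2^2
New prefix = 25 - 2 = 23
Supernet: 16.155.174.0/23


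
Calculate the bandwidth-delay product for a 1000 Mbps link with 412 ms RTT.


BDP = bandwidth * RTT
= 1000 Mbps * 412 ms
= 1000 * 1e6 * 412 / 1000 bits
= 412000000 bits
= 51500000 bytes
= 50292.9688 KB
BDP = 412000000 bits (51500000 bytes)


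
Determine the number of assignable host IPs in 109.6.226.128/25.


Host bits = 32 - 25 = 7
Total addresses = 2^7 = 128
Usable = total - 2 (network and broadcast)
Usable hosts: 126


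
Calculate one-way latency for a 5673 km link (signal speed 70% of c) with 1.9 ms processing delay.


Speed = 0.7 * 3e5 km/s = 210000 km/s
Propagation delay = 5673 / 210000 = 0.027 s = 27.0143 ms
Processing delay = 1.9 ms
Total one-way latency = 28.9143 ms


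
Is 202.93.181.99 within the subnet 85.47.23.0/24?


Subnet network: 85.47.23.0
Test IP AND mask: 202.93.181.0
No, 202.93.181.99 is not in 85.47.23.0/24


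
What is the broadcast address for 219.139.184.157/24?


Network: 219.139.184.0/24
Host bits = 8
Set all host bits to 1:
Broadcast: 219.139.184.255


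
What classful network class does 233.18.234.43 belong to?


First octet: 233
Binary: 11101001
1110xxxx -> Class D (224-239)
Class D (multicast), default mask N/A


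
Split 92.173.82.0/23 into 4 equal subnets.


New prefix = 23 + 2 = 25
Each subnet has 128 addresses
  92.173.82.0/25
  92.173.82.128/25
  92.173.83.0/25
  92.173.83.128/25
Subnets: 92.173.82.0/25, 92.173.82.128/25, 92.173.83.0/25, 92.173.83.128/25


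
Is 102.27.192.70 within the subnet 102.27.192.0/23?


Subnet network: 102.27.192.0
Test IP AND mask: 102.27.192.0
Yes, 102.27.192.70 is in 102.27.192.0/23


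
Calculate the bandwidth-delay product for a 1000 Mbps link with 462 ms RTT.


BDP = bandwidth * RTT
= 1000 Mbps * 462 ms
= 1000 * 1e6 * 462 / 1000 bits
= 462000000 bits
= 57750000 bytes
= 56396.4844 KB
BDP = 462000000 bits (57750000 bytes)


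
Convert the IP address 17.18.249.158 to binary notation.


17 = 00010001
18 = 00010010
249 = 11111001
158 = 10011110
Binary: 00010001.00010010.11111001.10011110


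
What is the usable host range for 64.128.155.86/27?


Network: 64.128.155.64
Broadcast: 64.128.155.95
First usable = network + 1
Last usable = broadcast - 1
Range: 64.128.155.65 to 64.128.155.94


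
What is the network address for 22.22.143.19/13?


IP:   00010110.00010110.10001111.00010011
Mask: 11111111.11111000.00000000.00000000
AND operation:
Net:  00010110.00010000.00000000.00000000
Network: 22.16.0.0/13


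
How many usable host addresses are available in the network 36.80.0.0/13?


Host bits = 32 - 13 = 19
Total addresses = 2^19 = 524288
Usable = total - 2 (network and broadcast)
Usable hosts: 524286


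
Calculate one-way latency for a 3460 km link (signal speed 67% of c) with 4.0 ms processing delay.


Speed = 0.67 * 3e5 km/s = 201000 km/s
Propagation delay = 3460 / 201000 = 0.0172 s = 17.2139 ms
Processing delay = 4.0 ms
Total one-way latency = 21.2139 ms


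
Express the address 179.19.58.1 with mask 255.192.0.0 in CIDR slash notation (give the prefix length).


Binary: 11111111.11000000.00000000.00000000
Count leading 1s
Prefix: /10


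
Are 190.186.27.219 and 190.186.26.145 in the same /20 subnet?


Mask: 255.255.240.0
190.186.27.219 AND mask = 190.186.16.0
190.186.26.145 AND mask = 190.186.16.0
Yes, same subnet (190.186.16.0)


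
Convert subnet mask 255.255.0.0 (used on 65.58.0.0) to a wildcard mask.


Subnet mask: 255.255.0.0
Wildcard = 255.255.255.255 - subnet mask
255 - 255 = 0
255 - 255 = 0
255 - 0 = 255
255 - 0 = 255
Wildcard: 0.0.255.255


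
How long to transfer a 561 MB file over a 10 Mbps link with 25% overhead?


Effective throughput = 10 * (1 - 25/100) = 7.5 Mbps
File size in Mb = 561 * 8 = 4488 Mb
Time = 4488 / 7.5
Time = 598.4 seconds


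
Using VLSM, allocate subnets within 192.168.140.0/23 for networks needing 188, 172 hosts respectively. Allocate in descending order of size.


188 hosts -> /24 (254 usable): 192.168.140.0/24
172 hosts -> /24 (254 usable): 192.168.141.0/24
Allocation: 192.168.140.0/24 (188 hosts, 254 usable); 192.168.141.0/24 (172 hosts, 254 usable)


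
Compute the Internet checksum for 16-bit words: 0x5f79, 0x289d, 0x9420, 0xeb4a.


Sum all words (with carry folding):
+ 0x5f79 = 0x5f79
+ 0x289d = 0x8816
+ 0x9420 = 0x1c37
+ 0xeb4a = 0x0782
One's complement: ~0x0782
Checksum = 0xf87d


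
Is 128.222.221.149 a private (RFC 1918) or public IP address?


RFC 1918 private ranges:
  10.0.0.0/8 (10.0.0.0 - 10.255.255.255)
  172.16.0.0/12 (172.16.0.0 - 172.31.255.255)
  192.168.0.0/16 (192.168.0.0 - 192.168.255.255)
Public (not in any RFC 1918 range)


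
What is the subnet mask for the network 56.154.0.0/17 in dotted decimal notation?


/17 means 17 network bits, 15 host bits
Binary: 11111111111111111000000000000000
Mask: 255.255.128.0


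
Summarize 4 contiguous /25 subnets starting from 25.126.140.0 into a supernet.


Original prefix: /25
Number of subnets: 4 = 2^2
New prefix = 25 - 2 = 23
Supernet: 25.126.140.0/23


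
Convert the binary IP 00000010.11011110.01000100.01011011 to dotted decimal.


00000010 = 2
11011110 = 222
01000100 = 68
01011011 = 91
IP: 2.222.68.91


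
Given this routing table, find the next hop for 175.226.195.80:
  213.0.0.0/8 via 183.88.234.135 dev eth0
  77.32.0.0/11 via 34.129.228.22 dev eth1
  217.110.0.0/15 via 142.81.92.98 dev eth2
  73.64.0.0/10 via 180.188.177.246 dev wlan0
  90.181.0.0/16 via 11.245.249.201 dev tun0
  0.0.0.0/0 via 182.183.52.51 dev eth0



Longest prefix match for 175.226.195.80:
  /8 213.0.0.0: no
  /11 77.32.0.0: no
  /15 217.110.0.0: no
  /10 73.64.0.0: no
  /16 90.181.0.0: no
  /0 0.0.0.0: MATCH
Selected: next-hop 182.183.52.51 via eth0 (matched /0)


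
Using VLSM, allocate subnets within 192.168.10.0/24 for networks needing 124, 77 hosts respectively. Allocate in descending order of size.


124 hosts -> /25 (126 usable): 192.168.10.0/25
77 hosts -> /25 (126 usable): 192.168.10.128/25
Allocation: 192.168.10.0/25 (124 hosts, 126 usable); 192.168.10.128/25 (77 hosts, 126 usable)


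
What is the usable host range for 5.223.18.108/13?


Network: 5.216.0.0
Broadcast: 5.223.255.255
First usable = network + 1
Last usable = broadcast - 1
Range: 5.216.0.1 to 5.223.255.254


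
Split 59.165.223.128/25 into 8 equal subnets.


New prefix = 25 + 3 = 28
Each subnet has 16 addresses
  59.165.223.128/28
  59.165.223.144/28
  59.165.223.160/28
  59.165.223.176/28
  59.165.223.192/28
  59.165.223.208/28
  59.165.223.224/28
  59.165.223.240/28
Subnets: 59.165.223.128/28, 59.165.223.144/28, 59.165.223.160/28, 59.165.223.176/28, 59.165.223.192/28, 59.165.223.208/28, 59.165.223.224/28, 59.165.223.240/28


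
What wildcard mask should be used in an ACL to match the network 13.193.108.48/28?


Subnet mask: 255.255.255.240
Wildcard = 255.255.255.255 - subnet mask
255 - 255 = 0
255 - 255 = 0
255 - 255 = 0
255 - 240 = 15
Wildcard: 0.0.0.15


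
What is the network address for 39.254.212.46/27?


IP:   00100111.11111110.11010100.00101110
Mask: 11111111.11111111.11111111.11100000
AND operation:
Net:  00100111.11111110.11010100.00100000
Network: 39.254.212.32/27


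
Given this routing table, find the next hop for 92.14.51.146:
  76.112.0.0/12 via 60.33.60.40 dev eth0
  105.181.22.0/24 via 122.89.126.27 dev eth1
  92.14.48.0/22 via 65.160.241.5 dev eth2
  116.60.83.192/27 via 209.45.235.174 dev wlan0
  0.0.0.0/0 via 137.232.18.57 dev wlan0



Longest prefix match for 92.14.51.146:
  /12 76.112.0.0: no
  /24 105.181.22.0: no
  /22 92.14.48.0: MATCH
  /27 116.60.83.192: no
  /0 0.0.0.0: MATCH
Selected: next-hop 65.160.241.5 via eth2 (matched /22)


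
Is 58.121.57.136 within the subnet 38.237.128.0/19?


Subnet network: 38.237.128.0
Test IP AND mask: 58.121.32.0
No, 58.121.57.136 is not in 38.237.128.0/19


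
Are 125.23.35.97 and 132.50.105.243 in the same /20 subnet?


Mask: 255.255.240.0
125.23.35.97 AND mask = 125.23.32.0
132.50.105.243 AND mask = 132.50.96.0
No, different subnets (125.23.32.0 vs 132.50.96.0)


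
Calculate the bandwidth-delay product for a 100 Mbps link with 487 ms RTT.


BDP = bandwidth * RTT
= 100 Mbps * 487 ms
= 100 * 1e6 * 487 / 1000 bits
= 48700000 bits
= 6087500 bytes
= 5944.8242 KB
BDP = 48700000 bits (6087500 bytes)


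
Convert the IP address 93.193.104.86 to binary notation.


93 = 01011101
193 = 11000001
104 = 01101000
86 = 01010110
Binary: 01011101.11000001.01101000.01010110


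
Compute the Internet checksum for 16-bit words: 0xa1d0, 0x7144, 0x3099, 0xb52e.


Sum all words (with carry folding):
+ 0xa1d0 = 0xa1d0
+ 0x7144 = 0x1315
+ 0x3099 = 0x43ae
+ 0xb52e = 0xf8dc
One's complement: ~0xf8dc
Checksum = 0x0723


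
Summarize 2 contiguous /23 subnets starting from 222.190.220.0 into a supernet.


Original prefix: /23
Number of subnets: 2 = 2^1
New prefix = 23 - 1 = 22
Supernet: 222.190.220.0/22


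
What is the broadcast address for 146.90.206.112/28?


Network: 146.90.206.112/28
Host bits = 4
Set all host bits to 1:
Broadcast: 146.90.206.127


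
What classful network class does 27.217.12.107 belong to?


First octet: 27
Binary: 00011011
0xxxxxxx -> Class A (1-126)
Class A, default mask 255.0.0.0 (/8)


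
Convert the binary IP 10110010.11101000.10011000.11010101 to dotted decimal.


10110010 = 178
11101000 = 232
10011000 = 152
11010101 = 213
IP: 178.232.152.213


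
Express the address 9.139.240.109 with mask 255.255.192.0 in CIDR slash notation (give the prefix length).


Binary: 11111111.11111111.11000000.00000000
Count leading 1s
Prefix: /18


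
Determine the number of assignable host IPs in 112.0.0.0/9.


Host bits = 32 - 9 = 23
Total addresses = 2^23 = 8388608
Usable = total - 2 (network and broadcast)
Usable hosts: 8388606


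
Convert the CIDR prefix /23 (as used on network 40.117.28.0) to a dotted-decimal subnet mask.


/23 means 23 network bits, 9 host bits
Binary: 11111111111111111111111000000000
Mask: 255.255.254.0


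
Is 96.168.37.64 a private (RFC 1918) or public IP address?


RFC 1918 private ranges:
  10.0.0.0/8 (10.0.0.0 - 10.255.255.255)
  172.16.0.0/12 (172.16.0.0 - 172.31.255.255)
  192.168.0.0/16 (192.168.0.0 - 192.168.255.255)
Public (not in any RFC 1918 range)


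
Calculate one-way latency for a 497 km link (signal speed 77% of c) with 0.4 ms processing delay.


Speed = 0.77 * 3e5 km/s = 231000 km/s
Propagation delay = 497 / 231000 = 0.0022 s = 2.1515 ms
Processing delay = 0.4 ms
Total one-way latency = 2.5515 ms


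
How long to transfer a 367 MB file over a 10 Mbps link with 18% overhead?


Effective throughput = 10 * (1 - 18/100) = 8.2 Mbps
File size in Mb = 367 * 8 = 2936 Mb
Time = 2936 / 8.2
Time = 358.0488 seconds


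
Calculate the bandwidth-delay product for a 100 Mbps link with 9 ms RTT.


BDP = bandwidth * RTT
= 100 Mbps * 9 ms
= 100 * 1e6 * 9 / 1000 bits
= 900000 bits
= 112500 bytes
= 109.8633 KB
BDP = 900000 bits (112500 bytes)


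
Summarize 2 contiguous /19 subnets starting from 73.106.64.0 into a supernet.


Original prefix: /19
Number of subnets: 2 = 2^1
New prefix = 19 - 1 = 18
Supernet: 73.106.64.0/18


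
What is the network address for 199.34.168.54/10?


IP:   11000111.00100010.10101000.00110110
Mask: 11111111.11000000.00000000.00000000
AND operation:
Net:  11000111.00000000.00000000.00000000
Network: 199.0.0.0/10


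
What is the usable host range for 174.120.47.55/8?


Network: 174.0.0.0
Broadcast: 174.255.255.255
First usable = network + 1
Last usable = broadcast - 1
Range: 174.0.0.1 to 174.255.255.254


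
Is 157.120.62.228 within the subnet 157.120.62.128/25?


Subnet network: 157.120.62.128
Test IP AND mask: 157.120.62.128
Yes, 157.120.62.228 is in 157.120.62.128/25


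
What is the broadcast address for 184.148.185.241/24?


Network: 184.148.185.0/24
Host bits = 8
Set all host bits to 1:
Broadcast: 184.148.185.255


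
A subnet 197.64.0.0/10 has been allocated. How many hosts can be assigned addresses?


Host bits = 32 - 10 = 22
Total addresses = 2^22 = 4194304
Usable = total - 2 (network and broadcast)
Usable hosts: 4194302


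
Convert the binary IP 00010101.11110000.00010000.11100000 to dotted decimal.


00010101 = 21
11110000 = 240
00010000 = 16
11100000 = 224
IP: 21.240.16.224


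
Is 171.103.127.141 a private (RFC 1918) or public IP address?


RFC 1918 private ranges:
  10.0.0.0/8 (10.0.0.0 - 10.255.255.255)
  172.16.0.0/12 (172.16.0.0 - 172.31.255.255)
  192.168.0.0/16 (192.168.0.0 - 192.168.255.255)
Public (not in any RFC 1918 range)


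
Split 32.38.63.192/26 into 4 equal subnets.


New prefix = 26 + 2 = 28
Each subnet has 16 addresses
  32.38.63.192/28
  32.38.63.208/28
  32.38.63.224/28
  32.38.63.240/28
Subnets: 32.38.63.192/28, 32.38.63.208/28, 32.38.63.224/28, 32.38.63.240/28


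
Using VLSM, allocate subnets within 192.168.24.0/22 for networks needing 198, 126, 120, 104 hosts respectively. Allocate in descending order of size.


198 hosts -> /24 (254 usable): 192.168.24.0/24
126 hosts -> /25 (126 usable): 192.168.25.0/25
120 hosts -> /25 (126 usable): 192.168.25.128/25
104 hosts -> /25 (126 usable): 192.168.26.0/25
Allocation: 192.168.24.0/24 (198 hosts, 254 usable); 192.168.25.0/25 (126 hosts, 126 usable); 192.168.25.128/25 (120 hosts, 126 usable); 192.168.26.0/25 (104 hosts, 126 usable)


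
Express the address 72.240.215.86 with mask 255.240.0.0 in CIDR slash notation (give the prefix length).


Binary: 11111111.11110000.00000000.00000000
Count leading 1s
Prefix: /12


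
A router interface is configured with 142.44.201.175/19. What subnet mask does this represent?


/19 means 19 network bits, 13 host bits
Binary: 11111111111111111110000000000000
Mask: 255.255.224.0


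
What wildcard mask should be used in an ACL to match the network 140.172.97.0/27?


Subnet mask: 255.255.255.224
Wildcard = 255.255.255.255 - subnet mask
255 - 255 = 0
255 - 255 = 0
255 - 255 = 0
255 - 224 = 31
Wildcard: 0.0.0.31


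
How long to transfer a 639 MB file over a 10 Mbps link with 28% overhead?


Effective throughput = 10 * (1 - 28/100) = 7.2 Mbps
File size in Mb = 639 * 8 = 5112 Mb
Time = 5112 / 7.2
Time = 710.0 seconds


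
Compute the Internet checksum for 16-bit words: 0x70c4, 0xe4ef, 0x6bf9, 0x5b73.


Sum all words (with carry folding):
+ 0x70c4 = 0x70c4
+ 0xe4ef = 0x55b4
+ 0x6bf9 = 0xc1ad
+ 0x5b73 = 0x1d21
One's complement: ~0x1d21
Checksum = 0xe2de


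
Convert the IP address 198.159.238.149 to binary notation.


198 = 11000110
159 = 10011111
238 = 11101110
149 = 10010101
Binary: 11000110.10011111.11101110.10010101


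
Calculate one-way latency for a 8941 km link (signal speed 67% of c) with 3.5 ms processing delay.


Speed = 0.67 * 3e5 km/s = 201000 km/s
Propagation delay = 8941 / 201000 = 0.0445 s = 44.4826 ms
Processing delay = 3.5 ms
Total one-way latency = 47.9826 ms


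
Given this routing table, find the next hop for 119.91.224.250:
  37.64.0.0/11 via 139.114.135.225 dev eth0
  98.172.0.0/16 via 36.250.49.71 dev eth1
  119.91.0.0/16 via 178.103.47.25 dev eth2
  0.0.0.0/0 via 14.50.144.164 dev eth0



Longest prefix match for 119.91.224.250:
  /11 37.64.0.0: no
  /16 98.172.0.0: no
  /16 119.91.0.0: MATCH
  /0 0.0.0.0: MATCH
Selected: next-hop 178.103.47.25 via eth2 (matched /16)


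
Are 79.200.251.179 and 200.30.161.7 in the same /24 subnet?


Mask: 255.255.255.0
79.200.251.179 AND mask = 79.200.251.0
200.30.161.7 AND mask = 200.30.161.0
No, different subnets (79.200.251.0 vs 200.30.161.0)


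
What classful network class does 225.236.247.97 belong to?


First octet: 225
Binary: 11100001
1110xxxx -> Class D (224-239)
Class D (multicast), default mask N/A


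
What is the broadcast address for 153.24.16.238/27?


Network: 153.24.16.224/27
Host bits = 5
Set all host bits to 1:
Broadcast: 153.24.16.255


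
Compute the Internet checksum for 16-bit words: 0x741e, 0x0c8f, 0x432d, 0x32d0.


Sum all words (with carry folding):
+ 0x741e = 0x741e
+ 0x0c8f = 0x80ad
+ 0x432d = 0xc3da
+ 0x32d0 = 0xf6aa
One's complement: ~0xf6aa
Checksum = 0x0955
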